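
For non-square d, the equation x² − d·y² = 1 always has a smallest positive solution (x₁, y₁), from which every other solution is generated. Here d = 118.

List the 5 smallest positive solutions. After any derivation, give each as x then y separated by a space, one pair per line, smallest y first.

√118 = [10; 1,6,3,2,10,2,3,6,1,20, …], period ℓ=10 (even) → k=9
k=0  a_k=10  p_k/q_k = 10/1
k=1  a_k=1  p_k/q_k = 11/1
k=2  a_k=6  p_k/q_k = 76/7
k=3  a_k=3  p_k/q_k = 239/22
k=4  a_k=2  p_k/q_k = 554/51
k=5  a_k=10  p_k/q_k = 5779/532
k=6  a_k=2  p_k/q_k = 12112/1115
k=7  a_k=3  p_k/q_k = 42115/3877
k=8  a_k=6  p_k/q_k = 264802/24377
k=9  a_k=1  p_k/q_k = 306917/28254
fundamental: x₁=306917, y₁=28254  (since 94198044889 − 118·798288516 = 1)
(x_2, y_2) = (306917·306917 + 118·28254·28254, 306917·28254 + 28254·306917) = (188396089777, 17343265836)
(x_3, y_3) = (306917·188396089777 + 118·28254·17343265836, 306917·17343265836 + 28254·188396089777) = (115643925371868101, 10645886241146970)
(x_4, y_4) = (306917·115643925371868101 + 118·28254·10645886241146970, 306917·10645886241146970 + 28254·115643925371868101) = (70986173286526887819457, 6534806934930865917144)
(x_5, y_5) = (306917·70986173286526887819457 + 118·28254·6534806934930865917144, 306917·6534806934930865917144 + 28254·70986173286526887819457) = (43573726693046301732396700037, 4011286680085707263143023126)

306917 28254
188396089777 17343265836
115643925371868101 10645886241146970
70986173286526887819457 6534806934930865917144
43573726693046301732396700037 4011286680085707263143023126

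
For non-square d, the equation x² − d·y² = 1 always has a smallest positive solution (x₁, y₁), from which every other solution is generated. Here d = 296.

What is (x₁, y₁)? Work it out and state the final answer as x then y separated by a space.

3699 215

[17; 4,1,7,1,4,34] for √296; ℓ=6 ⇒ convergent index 5
step 0: (17, 1)  from 17·(1,0) + (0,1)
step 1: (69, 4)  from 4·(17,1) + (1,0)
step 2: (86, 5)  from 1·(69,4) + (17,1)
…
step 4: (757, 44)  from 1·(671,39) + (86,5)
step 5: (3699, 215)  from 4·(757,44) + (671,39)
fundamental: x₁=3699, y₁=215  (since 13682601 − 296·46225 = 1)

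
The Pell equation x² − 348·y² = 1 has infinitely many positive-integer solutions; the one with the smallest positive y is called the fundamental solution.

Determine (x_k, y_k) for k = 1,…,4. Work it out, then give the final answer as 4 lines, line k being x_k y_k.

√348 → a₀=18, period (1,1,1,8,1,1,1,36); ℓ=8 even so k=7
i=0: a=18 ⇒ p=18, q=1
…
i=2: a=1 ⇒ p=37, q=2
…
i=4: a=8 ⇒ p=485, q=26
…
i=6: a=1 ⇒ p=1026, q=55
i=7: a=1 ⇒ p=1567, q=84
fundamental: x₁=1567, y₁=84  (since 2455489 − 348·7056 = 1)
n=2: (1567,84)∘(1567,84) = (1567·1567+348·84·84, 1567·84+84·1567) = (4910977,263256)
n=3: (4910977,263256)∘(1567,84) = (1567·4910977+348·84·263256, 1567·263256+84·4910977) = (15391000351,825044220)
n=4: (15391000351,825044220)∘(1567,84) = (1567·15391000351+348·84·825044220, 1567·825044220+84·15391000351) = (48235390189057,2585688322224)

1567 84
4910977 263256
15391000351 825044220
48235390189057 2585688322224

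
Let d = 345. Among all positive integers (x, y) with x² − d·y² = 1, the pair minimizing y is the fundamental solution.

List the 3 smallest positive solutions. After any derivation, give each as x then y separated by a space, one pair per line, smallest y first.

6761 364
91422241 4922008
1236211536041 66555391812

√345 = [18; 1,1,2,1,6,1,2,1,1,36, …], period ℓ=10 (even) → k=9
a_0=18:  p_0=18·1+0=18,  q_0=18·0+1=1
…
a_2=1:  p_2=1·19+18=37,  q_2=1·1+1=2
a_3=2:  p_3=2·37+19=93,  q_3=2·2+1=5
…
a_6=1:  p_6=1·873+130=1003,  q_6=1·47+7=54
a_7=2:  p_7=2·1003+873=2879,  q_7=2·54+47=155
a_8=1:  p_8=1·2879+1003=3882,  q_8=1·155+54=209
a_9=1:  p_9=1·3882+2879=6761,  q_9=1·209+155=364
fundamental: x₁=6761, y₁=364  (since 45711121 − 345·132496 = 1)
(x_2, y_2) = (6761·6761 + 345·364·364, 6761·364 + 364·6761) = (91422241, 4922008)
(x_3, y_3) = (6761·91422241 + 345·364·4922008, 6761·4922008 + 364·91422241) = (1236211536041, 66555391812)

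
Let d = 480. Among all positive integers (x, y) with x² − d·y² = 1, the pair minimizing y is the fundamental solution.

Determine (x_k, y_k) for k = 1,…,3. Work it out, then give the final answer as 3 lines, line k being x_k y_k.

√480 = [21; 1,9,1,42, …], period ℓ=4 (even) → k=3
a_0=21:  p_0=21·1+0=21,  q_0=21·0+1=1
a_1=1:  p_1=1·21+1=22,  q_1=1·1+0=1
a_2=9:  p_2=9·22+21=219,  q_2=9·1+1=10
a_3=1:  p_3=1·219+22=241,  q_3=1·10+1=11
(x₁, y₁) = (241, 11);  241² − 480·11² = 1 ✓
n=2: (241,11)∘(241,11) = (241·241+480·11·11, 241·11+11·241) = (116161,5302)
n=3: (116161,5302)∘(241,11) = (241·116161+480·11·5302, 241·5302+11·116161) = (55989361,2555553)

241 11
116161 5302
55989361 2555553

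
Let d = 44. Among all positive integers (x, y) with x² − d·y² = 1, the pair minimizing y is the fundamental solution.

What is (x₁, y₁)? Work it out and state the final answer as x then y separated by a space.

√44 = [6; 1,1,1,2,1,1,1,12, …], period ℓ=8 (even) → k=7
step 0: (6, 1)  from 6·(1,0) + (0,1)
step 1: (7, 1)  from 1·(6,1) + (1,0)
…
step 3: (20, 3)  from 1·(13,2) + (7,1)
…
step 5: (73, 11)  from 1·(53,8) + (20,3)
step 6: (126, 19)  from 1·(73,11) + (53,8)
step 7: (199, 30)  from 1·(126,19) + (73,11)
(x₁, y₁) = (199, 30);  199² − 44·30² = 1 ✓

199 30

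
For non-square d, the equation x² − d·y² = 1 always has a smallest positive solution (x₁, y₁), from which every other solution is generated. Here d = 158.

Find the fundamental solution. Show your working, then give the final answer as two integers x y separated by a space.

√158 → a₀=12, period (1,1,3,12,3,1,1,24); ℓ=8 even so k=7
a_0=12:  p_0=12·1+0=12,  q_0=12·0+1=1
…
a_2=1:  p_2=1·13+12=25,  q_2=1·1+1=2
…
a_4=12:  p_4=12·88+25=1081,  q_4=12·7+2=86
a_5=3:  p_5=3·1081+88=3331,  q_5=3·86+7=265
a_6=1:  p_6=1·3331+1081=4412,  q_6=1·265+86=351
a_7=1:  p_7=1·4412+3331=7743,  q_7=1·351+265=616
(x₁, y₁) = (7743, 616);  7743² − 158·616² = 1 ✓

7743 616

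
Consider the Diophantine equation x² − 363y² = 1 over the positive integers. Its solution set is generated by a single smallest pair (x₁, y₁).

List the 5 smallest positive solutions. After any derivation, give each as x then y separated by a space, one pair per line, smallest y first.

d=363: √d = [19; 19,38] (ℓ=2, even), read p_1/q_1
k=0  a_k=19  p_k/q_k = 19/1
k=1  a_k=19  p_k/q_k = 362/19
→ (362, 19).  Check: 362²=131044, 363·19²=131043, difference 1.
k=2:  x_2 = 362·362+363·19·19 = 262087,  y_2 = 362·19+19·362 = 13756
k=3:  x_3 = 362·262087+363·19·13756 = 189750626,  y_3 = 362·13756+19·262087 = 9959325
k=4:  x_4 = 362·189750626+363·19·9959325 = 137379191137,  y_4 = 362·9959325+19·189750626 = 7210537544
k=5:  x_5 = 362·137379191137+363·19·7210537544 = 99462344632562,  y_5 = 362·7210537544+19·137379191137 = 5220419222531

362 19
262087 13756
189750626 9959325
137379191137 7210537544
99462344632562 5220419222531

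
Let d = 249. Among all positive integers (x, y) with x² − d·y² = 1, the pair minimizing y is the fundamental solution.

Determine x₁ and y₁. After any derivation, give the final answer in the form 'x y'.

8553815 542076

√249 = [15; 1,3,1,1,5,…,3,1,30, …], period ℓ=16 (even) → k=15
i=0: a=15 ⇒ p=15, q=1
…
i=2: a=3 ⇒ p=63, q=4
…
i=7: a=3 ⇒ p=3582, q=227
…
i=9: a=3 ⇒ p=113835, q=7214
…
i=12: a=1 ⇒ p=1017351, q=64472
…
i=14: a=3 ⇒ p=6669699, q=422675
i=15: a=1 ⇒ p=8553815, q=542076
(x₁, y₁) = (8553815, 542076);  8553815² − 249·542076² = 1 ✓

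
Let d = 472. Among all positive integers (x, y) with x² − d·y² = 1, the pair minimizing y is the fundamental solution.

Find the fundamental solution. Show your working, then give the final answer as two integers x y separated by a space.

√472 → a₀=21, period (1,2,1,1,1,…,2,1,42); ℓ=14 even so k=13
a_0=21:  p_0=21·1+0=21,  q_0=21·0+1=1
…
a_3=1:  p_3=1·65+22=87,  q_3=1·3+1=4
…
a_8=4:  p_8=4·5779+1108=24224,  q_8=4·266+51=1115
…
a_10=1:  p_10=1·30003+24224=54227,  q_10=1·1381+1115=2496
a_11=1:  p_11=1·54227+30003=84230,  q_11=1·2496+1381=3877
a_12=2:  p_12=2·84230+54227=222687,  q_12=2·3877+2496=10250
a_13=1:  p_13=1·222687+84230=306917,  q_13=1·10250+3877=14127
(x₁, y₁) = (306917, 14127);  306917² − 472·14127² = 1 ✓

306917 14127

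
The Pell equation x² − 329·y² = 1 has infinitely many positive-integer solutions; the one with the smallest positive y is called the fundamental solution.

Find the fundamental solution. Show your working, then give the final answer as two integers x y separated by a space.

√329 = [18; 7,4,2,1,1,4,1,1,2,4,7,36, …], period ℓ=12 (even) → k=11
step 0: (18, 1)  from 18·(1,0) + (0,1)
…
step 2: (526, 29)  from 4·(127,7) + (18,1)
step 3: (1179, 65)  from 2·(526,29) + (127,7)
…
step 6: (13241, 730)  from 4·(2884,159) + (1705,94)
step 7: (16125, 889)  from 1·(13241,730) + (2884,159)
…
step 9: (74857, 4127)  from 2·(29366,1619) + (16125,889)
step 10: (328794, 18127)  from 4·(74857,4127) + (29366,1619)
step 11: (2376415, 131016)  from 7·(328794,18127) + (74857,4127)
(x₁, y₁) = (2376415, 131016);  2376415² − 329·131016² = 1 ✓

2376415 131016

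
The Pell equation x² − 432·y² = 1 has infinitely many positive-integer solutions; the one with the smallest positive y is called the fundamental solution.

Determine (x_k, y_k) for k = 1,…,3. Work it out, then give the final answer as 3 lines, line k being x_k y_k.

d=432: √d = [20; 1,3,1,1,1,3,1,40] (ℓ=8, even), read p_7/q_7
step 0: (20, 1)  from 20·(1,0) + (0,1)
step 1: (21, 1)  from 1·(20,1) + (1,0)
…
step 3: (104, 5)  from 1·(83,4) + (21,1)
…
step 5: (291, 14)  from 1·(187,9) + (104,5)
step 6: (1060, 51)  from 3·(291,14) + (187,9)
step 7: (1351, 65)  from 1·(1060,51) + (291,14)
→ (1351, 65).  Check: 1351²=1825201, 432·65²=1825200, difference 1.
(1351+65√432)^2 = 3650401 + 175630√432
(1351+65√432)^3 = 9863382151 + 474552195√432

1351 65
3650401 175630
9863382151 474552195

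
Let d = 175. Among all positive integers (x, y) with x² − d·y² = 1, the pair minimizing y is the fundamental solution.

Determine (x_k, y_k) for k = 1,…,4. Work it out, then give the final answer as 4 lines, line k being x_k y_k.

[13; 4,2,1,2,4,26] for √175; ℓ=6 ⇒ convergent index 5
i=0: a=13 ⇒ p=13, q=1
i=1: a=4 ⇒ p=53, q=4
i=2: a=2 ⇒ p=119, q=9
i=3: a=1 ⇒ p=172, q=13
i=4: a=2 ⇒ p=463, q=35
i=5: a=4 ⇒ p=2024, q=153
(x₁, y₁) = (2024, 153);  2024² − 175·153² = 1 ✓
k=2:  x_2 = 2024·2024+175·153·153 = 8193151,  y_2 = 2024·153+153·2024 = 619344
k=3:  x_3 = 2024·8193151+175·153·619344 = 33165873224,  y_3 = 2024·619344+153·8193151 = 2507104359
k=4:  x_4 = 2024·33165873224+175·153·2507104359 = 134255446617601,  y_4 = 2024·2507104359+153·33165873224 = 10148757825888

2024 153
8193151 619344
33165873224 2507104359
134255446617601 10148757825888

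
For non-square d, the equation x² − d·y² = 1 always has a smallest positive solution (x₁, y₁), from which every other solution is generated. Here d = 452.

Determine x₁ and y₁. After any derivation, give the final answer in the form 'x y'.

1204353 56648

d=452: √d = [21; 3,1,5,3,10,3,5,1,3,42] (ℓ=10, even), read p_9/q_9
a_0=21:  p_0=21·1+0=21,  q_0=21·0+1=1
a_1=3:  p_1=3·21+1=64,  q_1=3·1+0=3
a_2=1:  p_2=1·64+21=85,  q_2=1·3+1=4
a_3=5:  p_3=5·85+64=489,  q_3=5·4+3=23
a_4=3:  p_4=3·489+85=1552,  q_4=3·23+4=73
a_5=10:  p_5=10·1552+489=16009,  q_5=10·73+23=753
a_6=3:  p_6=3·16009+1552=49579,  q_6=3·753+73=2332
a_7=5:  p_7=5·49579+16009=263904,  q_7=5·2332+753=12413
a_8=1:  p_8=1·263904+49579=313483,  q_8=1·12413+2332=14745
a_9=3:  p_9=3·313483+263904=1204353,  q_9=3·14745+12413=56648
fundamental: x₁=1204353, y₁=56648  (since 1450466148609 − 452·3208995904 = 1)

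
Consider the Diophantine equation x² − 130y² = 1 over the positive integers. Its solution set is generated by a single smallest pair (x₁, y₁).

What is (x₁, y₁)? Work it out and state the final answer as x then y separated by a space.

6499 570

√130 → a₀=11, period (2,2,22); ℓ=3 odd so k=5
a_0=11:  p_0=11·1+0=11,  q_0=11·0+1=1
…
a_3=22:  p_3=22·57+23=1277,  q_3=22·5+2=112
a_4=2:  p_4=2·1277+57=2611,  q_4=2·112+5=229
a_5=2:  p_5=2·2611+1277=6499,  q_5=2·229+112=570
(x₁, y₁) = (6499, 570);  6499² − 130·570² = 1 ✓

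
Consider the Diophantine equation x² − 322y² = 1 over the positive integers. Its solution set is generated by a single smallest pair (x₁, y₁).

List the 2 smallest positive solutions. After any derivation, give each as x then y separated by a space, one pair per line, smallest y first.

323 18
208657 11628

d=322: √d = [17; 1,16,1,34] (ℓ=4, even), read p_3/q_3
i=0: a=17 ⇒ p=17, q=1
…
i=2: a=16 ⇒ p=305, q=17
i=3: a=1 ⇒ p=323, q=18
(x₁, y₁) = (323, 18);  323² − 322·18² = 1 ✓
(x_2, y_2) = (323·323 + 322·18·18, 323·18 + 18·323) = (208657, 11628)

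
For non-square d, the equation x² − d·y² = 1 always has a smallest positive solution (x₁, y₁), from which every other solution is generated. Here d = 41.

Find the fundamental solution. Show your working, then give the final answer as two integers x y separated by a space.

2049 320

d=41: √d = [6; 2,2,12] (ℓ=3, odd), read p_5/q_5
step 0: (6, 1)  from 6·(1,0) + (0,1)
step 1: (13, 2)  from 2·(6,1) + (1,0)
step 2: (32, 5)  from 2·(13,2) + (6,1)
step 3: (397, 62)  from 12·(32,5) + (13,2)
step 4: (826, 129)  from 2·(397,62) + (32,5)
step 5: (2049, 320)  from 2·(826,129) + (397,62)
→ (2049, 320).  Check: 2049²=4198401, 41·320²=4198400, difference 1.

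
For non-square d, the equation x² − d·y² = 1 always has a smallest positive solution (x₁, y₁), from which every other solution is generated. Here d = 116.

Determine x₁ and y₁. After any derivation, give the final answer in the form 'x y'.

[10; 1,3,2,1,4,1,2,3,1,20] for √116; ℓ=10 ⇒ convergent index 9
a_0=10:  p_0=10·1+0=10,  q_0=10·0+1=1
…
a_2=3:  p_2=3·11+10=43,  q_2=3·1+1=4
a_3=2:  p_3=2·43+11=97,  q_3=2·4+1=9
a_4=1:  p_4=1·97+43=140,  q_4=1·9+4=13
…
a_6=1:  p_6=1·657+140=797,  q_6=1·61+13=74
a_7=2:  p_7=2·797+657=2251,  q_7=2·74+61=209
a_8=3:  p_8=3·2251+797=7550,  q_8=3·209+74=701
a_9=1:  p_9=1·7550+2251=9801,  q_9=1·701+209=910
(x₁, y₁) = (9801, 910);  9801² − 116·910² = 1 ✓

9801 910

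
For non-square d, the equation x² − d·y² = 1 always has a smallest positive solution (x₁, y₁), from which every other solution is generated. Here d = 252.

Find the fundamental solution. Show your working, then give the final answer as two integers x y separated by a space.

127 8

[15; 1,6,1,30] for √252; ℓ=4 ⇒ convergent index 3
step 0: (15, 1)  from 15·(1,0) + (0,1)
step 1: (16, 1)  from 1·(15,1) + (1,0)
step 2: (111, 7)  from 6·(16,1) + (15,1)
step 3: (127, 8)  from 1·(111,7) + (16,1)
→ (127, 8).  Check: 127²=16129, 252·8²=16128, difference 1.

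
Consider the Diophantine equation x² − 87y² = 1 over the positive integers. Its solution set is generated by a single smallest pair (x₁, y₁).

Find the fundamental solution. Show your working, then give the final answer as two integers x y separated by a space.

√87 = [9; 3,18, …], period ℓ=2 (even) → k=1
k=0  a_k=9  p_k/q_k = 9/1
k=1  a_k=3  p_k/q_k = 28/3
fundamental: x₁=28, y₁=3  (since 784 − 87·9 = 1)

28 3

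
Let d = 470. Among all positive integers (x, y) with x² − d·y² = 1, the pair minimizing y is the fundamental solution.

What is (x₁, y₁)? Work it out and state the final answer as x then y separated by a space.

[21; 1,2,8,2,1,42] for √470; ℓ=6 ⇒ convergent index 5
k=0  a_k=21  p_k/q_k = 21/1
k=1  a_k=1  p_k/q_k = 22/1
…
k=4  a_k=2  p_k/q_k = 1149/53
k=5  a_k=1  p_k/q_k = 1691/78
(x₁, y₁) = (1691, 78);  1691² − 470·78² = 1 ✓

1691 78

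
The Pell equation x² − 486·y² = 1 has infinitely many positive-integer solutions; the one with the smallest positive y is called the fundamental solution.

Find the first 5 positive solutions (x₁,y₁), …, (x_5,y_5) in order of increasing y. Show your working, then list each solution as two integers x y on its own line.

485 22
470449 21340
456335045 20699778
442644523201 20078763320
429364731169925 19476379720622

√486 = [22; 22,44, …], period ℓ=2 (even) → k=1
step 0: (22, 1)  from 22·(1,0) + (0,1)
step 1: (485, 22)  from 22·(22,1) + (1,0)
→ (485, 22).  Check: 485²=235225, 486·22²=235224, difference 1.
(x_2, y_2) = (485·485 + 486·22·22, 485·22 + 22·485) = (470449, 21340)
(x_3, y_3) = (485·470449 + 486·22·21340, 485·21340 + 22·470449) = (456335045, 20699778)
(x_4, y_4) = (485·456335045 + 486·22·20699778, 485·20699778 + 22·456335045) = (442644523201, 20078763320)
(x_5, y_5) = (485·442644523201 + 486·22·20078763320, 485·20078763320 + 22·442644523201) = (429364731169925, 19476379720622)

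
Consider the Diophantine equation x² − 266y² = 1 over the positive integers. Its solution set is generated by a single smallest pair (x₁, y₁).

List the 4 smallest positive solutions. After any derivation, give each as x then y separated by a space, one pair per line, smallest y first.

685 42
938449 57540
1285674445 78829758
1761373051201 107996710920

√266 → a₀=16, period (3,4,3,32); ℓ=4 even so k=3
a_0=16:  p_0=16·1+0=16,  q_0=16·0+1=1
a_1=3:  p_1=3·16+1=49,  q_1=3·1+0=3
a_2=4:  p_2=4·49+16=212,  q_2=4·3+1=13
a_3=3:  p_3=3·212+49=685,  q_3=3·13+3=42
→ (685, 42).  Check: 685²=469225, 266·42²=469224, difference 1.
(x_2, y_2) = (685·685 + 266·42·42, 685·42 + 42·685) = (938449, 57540)
(x_3, y_3) = (685·938449 + 266·42·57540, 685·57540 + 42·938449) = (1285674445, 78829758)
(x_4, y_4) = (685·1285674445 + 266·42·78829758, 685·78829758 + 42·1285674445) = (1761373051201, 107996710920)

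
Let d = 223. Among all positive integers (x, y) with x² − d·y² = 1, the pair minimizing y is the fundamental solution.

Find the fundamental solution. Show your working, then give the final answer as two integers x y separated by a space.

d=223: √d = [14; 1,13,1,28] (ℓ=4, even), read p_3/q_3
a_0=14:  p_0=14·1+0=14,  q_0=14·0+1=1
…
a_2=13:  p_2=13·15+14=209,  q_2=13·1+1=14
a_3=1:  p_3=1·209+15=224,  q_3=1·14+1=15
(x₁, y₁) = (224, 15);  224² − 223·15² = 1 ✓

224 15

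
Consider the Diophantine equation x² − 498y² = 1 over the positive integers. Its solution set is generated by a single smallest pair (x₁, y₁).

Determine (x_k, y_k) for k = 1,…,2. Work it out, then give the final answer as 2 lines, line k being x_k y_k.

179777 8056
64639539457 2896567024

√498 → a₀=22, period (3,6,22,6,3,44); ℓ=6 even so k=5
k=0  a_k=22  p_k/q_k = 22/1
…
k=2  a_k=6  p_k/q_k = 424/19
…
k=4  a_k=6  p_k/q_k = 56794/2545
k=5  a_k=3  p_k/q_k = 179777/8056
fundamental: x₁=179777, y₁=8056  (since 32319769729 − 498·64899136 = 1)
k=2:  x_2 = 179777·179777+498·8056·8056 = 64639539457,  y_2 = 179777·8056+8056·179777 = 2896567024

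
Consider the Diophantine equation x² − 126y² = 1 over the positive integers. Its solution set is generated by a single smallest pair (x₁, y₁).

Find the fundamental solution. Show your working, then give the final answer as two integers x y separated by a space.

449 40

√126 = [11; 4,2,4,22, …], period ℓ=4 (even) → k=3
k=0  a_k=11  p_k/q_k = 11/1
k=1  a_k=4  p_k/q_k = 45/4
k=2  a_k=2  p_k/q_k = 101/9
k=3  a_k=4  p_k/q_k = 449/40
(x₁, y₁) = (449, 40);  449² − 126·40² = 1 ✓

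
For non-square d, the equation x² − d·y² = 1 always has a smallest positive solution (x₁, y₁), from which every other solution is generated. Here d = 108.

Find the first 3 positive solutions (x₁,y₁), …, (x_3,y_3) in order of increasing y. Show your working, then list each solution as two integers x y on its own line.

1351 130
3650401 351260
9863382151 949104390

√108 → a₀=10, period (2,1,1,4,1,1,2,20); ℓ=8 even so k=7
a_0=10:  p_0=10·1+0=10,  q_0=10·0+1=1
…
a_2=1:  p_2=1·21+10=31,  q_2=1·2+1=3
a_3=1:  p_3=1·31+21=52,  q_3=1·3+2=5
…
a_5=1:  p_5=1·239+52=291,  q_5=1·23+5=28
a_6=1:  p_6=1·291+239=530,  q_6=1·28+23=51
a_7=2:  p_7=2·530+291=1351,  q_7=2·51+28=130
fundamental: x₁=1351, y₁=130  (since 1825201 − 108·16900 = 1)
n=2: (1351,130)∘(1351,130) = (1351·1351+108·130·130, 1351·130+130·1351) = (3650401,351260)
n=3: (3650401,351260)∘(1351,130) = (1351·3650401+108·130·351260, 1351·351260+130·3650401) = (9863382151,949104390)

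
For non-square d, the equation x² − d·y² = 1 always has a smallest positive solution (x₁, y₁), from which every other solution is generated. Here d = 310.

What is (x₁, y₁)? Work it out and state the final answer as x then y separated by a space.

848719 48204

[17; 1,1,1,1,5,…,1,1,34] for √310; ℓ=16 ⇒ convergent index 15
a_0=17:  p_0=17·1+0=17,  q_0=17·0+1=1
a_1=1:  p_1=1·17+1=18,  q_1=1·1+0=1
…
a_4=1:  p_4=1·53+35=88,  q_4=1·3+2=5
a_5=5:  p_5=5·88+53=493,  q_5=5·5+3=28
…
a_7=1:  p_7=1·1567+493=2060,  q_7=1·89+28=117
…
a_10=3:  p_10=3·7747+5687=28928,  q_10=3·440+323=1643
a_11=5:  p_11=5·28928+7747=152387,  q_11=5·1643+440=8655
a_12=1:  p_12=1·152387+28928=181315,  q_12=1·8655+1643=10298
a_13=1:  p_13=1·181315+152387=333702,  q_13=1·10298+8655=18953
a_14=1:  p_14=1·333702+181315=515017,  q_14=1·18953+10298=29251
a_15=1:  p_15=1·515017+333702=848719,  q_15=1·29251+18953=48204
(x₁, y₁) = (848719, 48204);  848719² − 310·48204² = 1 ✓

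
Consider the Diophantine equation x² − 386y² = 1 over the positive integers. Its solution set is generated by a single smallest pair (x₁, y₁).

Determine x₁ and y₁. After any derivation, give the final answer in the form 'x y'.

[19; 1,1,1,4,1,18,1,4,1,1,1,38] for √386; ℓ=12 ⇒ convergent index 11
i=0: a=19 ⇒ p=19, q=1
…
i=2: a=1 ⇒ p=39, q=2
i=3: a=1 ⇒ p=59, q=3
i=4: a=4 ⇒ p=275, q=14
…
i=7: a=1 ⇒ p=6621, q=337
i=8: a=4 ⇒ p=32771, q=1668
i=9: a=1 ⇒ p=39392, q=2005
i=10: a=1 ⇒ p=72163, q=3673
i=11: a=1 ⇒ p=111555, q=5678
(x₁, y₁) = (111555, 5678);  111555² − 386·5678² = 1 ✓

111555 5678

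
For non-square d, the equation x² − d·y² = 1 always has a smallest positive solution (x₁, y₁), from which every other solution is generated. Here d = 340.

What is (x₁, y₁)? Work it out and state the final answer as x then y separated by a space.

√340 → a₀=18, period (2,3,1,1,1,…,3,2,36); ℓ=14 even so k=13
step 0: (18, 1)  from 18·(1,0) + (0,1)
…
step 3: (166, 9)  from 1·(129,7) + (37,2)
…
step 5: (461, 25)  from 1·(295,16) + (166,9)
step 6: (756, 41)  from 1·(461,25) + (295,16)
…
step 11: (34813, 1888)  from 1·(21039,1141) + (13774,747)
step 12: (125478, 6805)  from 3·(34813,1888) + (21039,1141)
step 13: (285769, 15498)  from 2·(125478,6805) + (34813,1888)
(x₁, y₁) = (285769, 15498);  285769² − 340·15498² = 1 ✓

285769 15498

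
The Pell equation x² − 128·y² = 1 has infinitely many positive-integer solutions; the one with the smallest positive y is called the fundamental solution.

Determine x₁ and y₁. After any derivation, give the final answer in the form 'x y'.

577 51

√128 = [11; 3,5,3,22, …], period ℓ=4 (even) → k=3
a_0=11:  p_0=11·1+0=11,  q_0=11·0+1=1
a_1=3:  p_1=3·11+1=34,  q_1=3·1+0=3
a_2=5:  p_2=5·34+11=181,  q_2=5·3+1=16
a_3=3:  p_3=3·181+34=577,  q_3=3·16+3=51
→ (577, 51).  Check: 577²=332929, 128·51²=332928, difference 1.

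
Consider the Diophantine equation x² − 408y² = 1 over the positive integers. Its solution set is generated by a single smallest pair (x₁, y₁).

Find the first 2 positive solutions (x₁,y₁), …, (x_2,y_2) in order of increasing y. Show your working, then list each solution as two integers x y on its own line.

101 5
20401 1010

[20; 5,40] for √408; ℓ=2 ⇒ convergent index 1
k=0  a_k=20  p_k/q_k = 20/1
k=1  a_k=5  p_k/q_k = 101/5
→ (101, 5).  Check: 101²=10201, 408·5²=10200, difference 1.
(101+5√408)^2 = 20401 + 1010√408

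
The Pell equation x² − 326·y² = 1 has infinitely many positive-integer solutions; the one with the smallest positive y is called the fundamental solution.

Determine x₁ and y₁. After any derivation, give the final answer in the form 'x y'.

325 18

√326 = [18; 18,36, …], period ℓ=2 (even) → k=1
step 0: (18, 1)  from 18·(1,0) + (0,1)
step 1: (325, 18)  from 18·(18,1) + (1,0)
→ (325, 18).  Check: 325²=105625, 326·18²=105624, difference 1.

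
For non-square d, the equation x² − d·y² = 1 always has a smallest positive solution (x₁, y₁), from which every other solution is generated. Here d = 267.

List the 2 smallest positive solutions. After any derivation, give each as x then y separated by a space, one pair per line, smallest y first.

[16; 2,1,15,1,2,32] for √267; ℓ=6 ⇒ convergent index 5
a_0=16:  p_0=16·1+0=16,  q_0=16·0+1=1
a_1=2:  p_1=2·16+1=33,  q_1=2·1+0=2
a_2=1:  p_2=1·33+16=49,  q_2=1·2+1=3
a_3=15:  p_3=15·49+33=768,  q_3=15·3+2=47
a_4=1:  p_4=1·768+49=817,  q_4=1·47+3=50
a_5=2:  p_5=2·817+768=2402,  q_5=2·50+47=147
→ (2402, 147).  Check: 2402²=5769604, 267·147²=5769603, difference 1.
(x_2, y_2) = (2402·2402 + 267·147·147, 2402·147 + 147·2402) = (11539207, 706188)

2402 147
11539207 706188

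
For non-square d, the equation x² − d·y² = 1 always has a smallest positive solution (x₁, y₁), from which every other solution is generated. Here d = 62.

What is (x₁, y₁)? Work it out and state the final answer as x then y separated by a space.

√62 = [7; 1,6,1,14, …], period ℓ=4 (even) → k=3
step 0: (7, 1)  from 7·(1,0) + (0,1)
…
step 2: (55, 7)  from 6·(8,1) + (7,1)
step 3: (63, 8)  from 1·(55,7) + (8,1)
(x₁, y₁) = (63, 8);  63² − 62·8² = 1 ✓

63 8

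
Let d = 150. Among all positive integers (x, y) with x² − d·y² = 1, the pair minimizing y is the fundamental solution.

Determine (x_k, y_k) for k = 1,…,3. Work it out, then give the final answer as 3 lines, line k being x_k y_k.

√150 = [12; 4,24, …], period ℓ=2 (even) → k=1
a_0=12:  p_0=12·1+0=12,  q_0=12·0+1=1
a_1=4:  p_1=4·12+1=49,  q_1=4·1+0=4
→ (49, 4).  Check: 49²=2401, 150·4²=2400, difference 1.
(x_2, y_2) = (49·49 + 150·4·4, 49·4 + 4·49) = (4801, 392)
(x_3, y_3) = (49·4801 + 150·4·392, 49·392 + 4·4801) = (470449, 38412)

49 4
4801 392
470449 38412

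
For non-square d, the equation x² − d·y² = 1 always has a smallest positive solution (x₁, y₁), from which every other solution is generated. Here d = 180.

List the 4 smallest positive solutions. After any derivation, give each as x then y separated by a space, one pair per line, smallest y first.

161 12
51841 3864
16692641 1244196
5374978561 400627248

d=180: √d = [13; 2,2,2,26] (ℓ=4, even), read p_3/q_3
step 0: (13, 1)  from 13·(1,0) + (0,1)
…
step 2: (67, 5)  from 2·(27,2) + (13,1)
step 3: (161, 12)  from 2·(67,5) + (27,2)
(x₁, y₁) = (161, 12);  161² − 180·12² = 1 ✓
(x_2, y_2) = (161·161 + 180·12·12, 161·12 + 12·161) = (51841, 3864)
(x_3, y_3) = (161·51841 + 180·12·3864, 161·3864 + 12·51841) = (16692641, 1244196)
(x_4, y_4) = (161·16692641 + 180·12·1244196, 161·1244196 + 12·16692641) = (5374978561, 400627248)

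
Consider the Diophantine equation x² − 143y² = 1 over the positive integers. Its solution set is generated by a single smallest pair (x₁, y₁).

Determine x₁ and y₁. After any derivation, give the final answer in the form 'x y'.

12 1

√143 → a₀=11, period (1,22); ℓ=2 even so k=1
i=0: a=11 ⇒ p=11, q=1
i=1: a=1 ⇒ p=12, q=1
→ (12, 1).  Check: 12²=144, 143·1²=143, difference 1.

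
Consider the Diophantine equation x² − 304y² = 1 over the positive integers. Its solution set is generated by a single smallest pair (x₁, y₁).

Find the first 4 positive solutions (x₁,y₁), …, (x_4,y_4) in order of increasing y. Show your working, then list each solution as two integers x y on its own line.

[17; 2,3,2,1,1,1,1,1,2,3,2,34] for √304; ℓ=12 ⇒ convergent index 11
k=0  a_k=17  p_k/q_k = 17/1
k=1  a_k=2  p_k/q_k = 35/2
k=2  a_k=3  p_k/q_k = 122/7
k=3  a_k=2  p_k/q_k = 279/16
k=4  a_k=1  p_k/q_k = 401/23
k=5  a_k=1  p_k/q_k = 680/39
…
k=7  a_k=1  p_k/q_k = 1761/101
…
k=9  a_k=2  p_k/q_k = 7445/427
k=10  a_k=3  p_k/q_k = 25177/1444
k=11  a_k=2  p_k/q_k = 57799/3315
fundamental: x₁=57799, y₁=3315  (since 3340724401 − 304·10989225 = 1)
(57799+3315√304)^2 = 6681448801 + 383207370√304
(57799+3315√304)^3 = 772362118440199 + 44298005553945√304
(57799+3315√304)^4 = 89283516160768675201 + 5120760845641726740√304

57799 3315
6681448801 383207370
772362118440199 44298005553945
89283516160768675201 5120760845641726740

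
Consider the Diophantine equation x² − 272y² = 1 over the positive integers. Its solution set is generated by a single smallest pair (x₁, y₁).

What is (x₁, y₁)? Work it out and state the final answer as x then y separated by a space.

33 2

√272 = [16; 2,32, …], period ℓ=2 (even) → k=1
k=0  a_k=16  p_k/q_k = 16/1
k=1  a_k=2  p_k/q_k = 33/2
(x₁, y₁) = (33, 2);  33² − 272·2² = 1 ✓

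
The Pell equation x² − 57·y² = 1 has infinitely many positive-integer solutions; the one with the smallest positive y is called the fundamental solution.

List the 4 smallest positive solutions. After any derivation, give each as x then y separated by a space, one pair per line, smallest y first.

√57 = [7; 1,1,4,1,1,14, …], period ℓ=6 (even) → k=5
i=0: a=7 ⇒ p=7, q=1
…
i=3: a=4 ⇒ p=68, q=9
i=4: a=1 ⇒ p=83, q=11
i=5: a=1 ⇒ p=151, q=20
fundamental: x₁=151, y₁=20  (since 22801 − 57·400 = 1)
(x_2, y_2) = (151·151 + 57·20·20, 151·20 + 20·151) = (45601, 6040)
(x_3, y_3) = (151·45601 + 57·20·6040, 151·6040 + 20·45601) = (13771351, 1824060)
(x_4, y_4) = (151·13771351 + 57·20·1824060, 151·1824060 + 20·13771351) = (4158902401, 550860080)

151 20
45601 6040
13771351 1824060
4158902401 550860080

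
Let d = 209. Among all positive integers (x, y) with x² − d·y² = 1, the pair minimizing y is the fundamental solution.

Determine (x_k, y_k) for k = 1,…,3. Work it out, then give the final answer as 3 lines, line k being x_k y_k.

46551 3220
4333991201 299788440
403503248748951 27910903337660

√209 = [14; 2,5,3,2,3,5,2,28, …], period ℓ=8 (even) → k=7
k=0  a_k=14  p_k/q_k = 14/1
…
k=4  a_k=2  p_k/q_k = 1171/81
k=5  a_k=3  p_k/q_k = 4019/278
k=6  a_k=5  p_k/q_k = 21266/1471
k=7  a_k=2  p_k/q_k = 46551/3220
fundamental: x₁=46551, y₁=3220  (since 2166995601 − 209·10368400 = 1)
n=2: (46551,3220)∘(46551,3220) = (46551·46551+209·3220·3220, 46551·3220+3220·46551) = (4333991201,299788440)
n=3: (4333991201,299788440)∘(46551,3220) = (46551·4333991201+209·3220·299788440, 46551·299788440+3220·4333991201) = (403503248748951,27910903337660)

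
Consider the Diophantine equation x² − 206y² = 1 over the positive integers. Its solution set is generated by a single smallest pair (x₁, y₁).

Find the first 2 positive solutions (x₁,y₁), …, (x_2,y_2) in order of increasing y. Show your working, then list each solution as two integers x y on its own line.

59535 4148
7088832449 493902360

[14; 2,1,5,14,5,1,2,28] for √206; ℓ=8 ⇒ convergent index 7
a_0=14:  p_0=14·1+0=14,  q_0=14·0+1=1
a_1=2:  p_1=2·14+1=29,  q_1=2·1+0=2
a_2=1:  p_2=1·29+14=43,  q_2=1·2+1=3
…
a_4=14:  p_4=14·244+43=3459,  q_4=14·17+3=241
a_5=5:  p_5=5·3459+244=17539,  q_5=5·241+17=1222
a_6=1:  p_6=1·17539+3459=20998,  q_6=1·1222+241=1463
a_7=2:  p_7=2·20998+17539=59535,  q_7=2·1463+1222=4148
fundamental: x₁=59535, y₁=4148  (since 3544416225 − 206·17205904 = 1)
(59535+4148√206)^2 = 7088832449 + 493902360√206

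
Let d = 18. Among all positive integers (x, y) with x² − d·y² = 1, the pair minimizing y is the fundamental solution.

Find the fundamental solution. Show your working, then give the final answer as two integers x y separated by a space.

17 4

[4; 4,8] for √18; ℓ=2 ⇒ convergent index 1
step 0: (4, 1)  from 4·(1,0) + (0,1)
step 1: (17, 4)  from 4·(4,1) + (1,0)
(x₁, y₁) = (17, 4);  17² − 18·4² = 1 ✓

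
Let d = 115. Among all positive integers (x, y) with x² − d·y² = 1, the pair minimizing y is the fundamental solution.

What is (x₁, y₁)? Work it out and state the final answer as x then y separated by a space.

1126 105

√115 = [10; 1,2,1,1,1,1,1,2,1,20, …], period ℓ=10 (even) → k=9
i=0: a=10 ⇒ p=10, q=1
i=1: a=1 ⇒ p=11, q=1
…
i=3: a=1 ⇒ p=43, q=4
i=4: a=1 ⇒ p=75, q=7
…
i=8: a=2 ⇒ p=815, q=76
i=9: a=1 ⇒ p=1126, q=105
fundamental: x₁=1126, y₁=105  (since 1267876 − 115·11025 = 1)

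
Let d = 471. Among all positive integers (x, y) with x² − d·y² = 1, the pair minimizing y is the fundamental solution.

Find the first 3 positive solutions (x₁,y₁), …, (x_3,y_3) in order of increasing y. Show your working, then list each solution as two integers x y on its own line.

√471 → a₀=21, period (1,2,2,1,3,…,2,1,42); ℓ=14 even so k=13
a_0=21:  p_0=21·1+0=21,  q_0=21·0+1=1
a_1=1:  p_1=1·21+1=22,  q_1=1·1+0=1
a_2=2:  p_2=2·22+21=65,  q_2=2·1+1=3
a_3=2:  p_3=2·65+22=152,  q_3=2·3+1=7
a_4=1:  p_4=1·152+65=217,  q_4=1·7+3=10
a_5=3:  p_5=3·217+152=803,  q_5=3·10+7=37
a_6=4:  p_6=4·803+217=3429,  q_6=4·37+10=158
…
a_8=4:  p_8=4·48809+3429=198665,  q_8=4·2249+158=9154
a_9=3:  p_9=3·198665+48809=644804,  q_9=3·9154+2249=29711
a_10=1:  p_10=1·644804+198665=843469,  q_10=1·29711+9154=38865
a_11=2:  p_11=2·843469+644804=2331742,  q_11=2·38865+29711=107441
a_12=2:  p_12=2·2331742+843469=5506953,  q_12=2·107441+38865=253747
a_13=1:  p_13=1·5506953+2331742=7838695,  q_13=1·253747+107441=361188
fundamental: x₁=7838695, y₁=361188  (since 61445139303025 − 471·130456771344 = 1)
k=2:  x_2 = 7838695·7838695+471·361188·361188 = 122890278606049,  y_2 = 7838695·361188+361188·7838695 = 5662485139320
k=3:  x_3 = 7838695·122890278606049+471·361188·5662485139320 = 1926598824915678693415,  y_3 = 7838695·5662485139320+361188·122890278606049 = 88772987898323613612

7838695 361188
122890278606049 5662485139320
1926598824915678693415 88772987898323613612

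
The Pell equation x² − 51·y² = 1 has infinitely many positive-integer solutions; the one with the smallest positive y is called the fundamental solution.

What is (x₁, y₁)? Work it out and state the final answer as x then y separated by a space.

[7; 7,14] for √51; ℓ=2 ⇒ convergent index 1
k=0  a_k=7  p_k/q_k = 7/1
k=1  a_k=7  p_k/q_k = 50/7
(x₁, y₁) = (50, 7);  50² − 51·7² = 1 ✓

50 7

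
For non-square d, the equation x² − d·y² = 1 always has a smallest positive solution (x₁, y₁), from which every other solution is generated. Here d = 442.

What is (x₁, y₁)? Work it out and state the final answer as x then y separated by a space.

883 42

√442 = [21; 42, …], period ℓ=1 (odd) → k=1
step 0: (21, 1)  from 21·(1,0) + (0,1)
step 1: (883, 42)  from 42·(21,1) + (1,0)
fundamental: x₁=883, y₁=42  (since 779689 − 442·1764 = 1)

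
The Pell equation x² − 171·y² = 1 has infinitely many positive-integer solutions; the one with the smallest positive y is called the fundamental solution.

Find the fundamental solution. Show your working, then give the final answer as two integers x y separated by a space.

170 13

√171 → a₀=13, period (13,26); ℓ=2 even so k=1
a_0=13:  p_0=13·1+0=13,  q_0=13·0+1=1
a_1=13:  p_1=13·13+1=170,  q_1=13·1+0=13
→ (170, 13).  Check: 170²=28900, 171·13²=28899, difference 1.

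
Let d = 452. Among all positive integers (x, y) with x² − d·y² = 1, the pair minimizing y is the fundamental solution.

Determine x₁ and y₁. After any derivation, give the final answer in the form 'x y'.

1204353 56648

d=452: √d = [21; 3,1,5,3,10,3,5,1,3,42] (ℓ=10, even), read p_9/q_9
k=0  a_k=21  p_k/q_k = 21/1
…
k=2  a_k=1  p_k/q_k = 85/4
k=3  a_k=5  p_k/q_k = 489/23
k=4  a_k=3  p_k/q_k = 1552/73
…
k=7  a_k=5  p_k/q_k = 263904/12413
k=8  a_k=1  p_k/q_k = 313483/14745
k=9  a_k=3  p_k/q_k = 1204353/56648
fundamental: x₁=1204353, y₁=56648  (since 1450466148609 − 452·3208995904 = 1)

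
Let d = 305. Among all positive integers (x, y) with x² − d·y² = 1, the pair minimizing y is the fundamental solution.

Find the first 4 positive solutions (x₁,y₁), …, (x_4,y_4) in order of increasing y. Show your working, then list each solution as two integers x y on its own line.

√305 = [17; 2,6,2,34, …], period ℓ=4 (even) → k=3
k=0  a_k=17  p_k/q_k = 17/1
…
k=2  a_k=6  p_k/q_k = 227/13
k=3  a_k=2  p_k/q_k = 489/28
→ (489, 28).  Check: 489²=239121, 305·28²=239120, difference 1.
(489+28√305)^2 = 478241 + 27384√305
(489+28√305)^3 = 467719209 + 26781524√305
(489+28√305)^4 = 457428908161 + 26192303088√305

489 28
478241 27384
467719209 26781524
457428908161 26192303088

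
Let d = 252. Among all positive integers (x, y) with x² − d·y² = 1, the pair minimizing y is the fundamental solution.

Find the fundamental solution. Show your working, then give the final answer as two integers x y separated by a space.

127 8

√252 → a₀=15, period (1,6,1,30); ℓ=4 even so k=3
step 0: (15, 1)  from 15·(1,0) + (0,1)
step 1: (16, 1)  from 1·(15,1) + (1,0)
step 2: (111, 7)  from 6·(16,1) + (15,1)
step 3: (127, 8)  from 1·(111,7) + (16,1)
→ (127, 8).  Check: 127²=16129, 252·8²=16128, difference 1.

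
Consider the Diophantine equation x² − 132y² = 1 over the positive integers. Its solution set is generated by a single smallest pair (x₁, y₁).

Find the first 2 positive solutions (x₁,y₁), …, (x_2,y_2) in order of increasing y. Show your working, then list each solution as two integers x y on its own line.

23 2
1057 92

√132 → a₀=11, period (2,22); ℓ=2 even so k=1
a_0=11:  p_0=11·1+0=11,  q_0=11·0+1=1
a_1=2:  p_1=2·11+1=23,  q_1=2·1+0=2
→ (23, 2).  Check: 23²=529, 132·2²=528, difference 1.
k=2:  x_2 = 23·23+132·2·2 = 1057,  y_2 = 23·2+2·23 = 92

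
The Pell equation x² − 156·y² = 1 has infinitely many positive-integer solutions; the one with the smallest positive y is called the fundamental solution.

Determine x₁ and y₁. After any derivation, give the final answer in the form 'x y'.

√156 → a₀=12, period (2,24); ℓ=2 even so k=1
a_0=12:  p_0=12·1+0=12,  q_0=12·0+1=1
a_1=2:  p_1=2·12+1=25,  q_1=2·1+0=2
→ (25, 2).  Check: 25²=625, 156·2²=624, difference 1.

25 2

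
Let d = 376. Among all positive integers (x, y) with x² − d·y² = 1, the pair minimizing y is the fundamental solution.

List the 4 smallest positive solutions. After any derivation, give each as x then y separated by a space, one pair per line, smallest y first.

√376 → a₀=19, period (2,1,1,3,1,…,1,2,38); ℓ=16 even so k=15
a_0=19:  p_0=19·1+0=19,  q_0=19·0+1=1
…
a_2=1:  p_2=1·39+19=58,  q_2=1·2+1=3
…
a_6=2:  p_6=2·446+349=1241,  q_6=2·23+18=64
a_7=2:  p_7=2·1241+446=2928,  q_7=2·64+23=151
…
a_10=2:  p_10=2·28834+12953=70621,  q_10=2·1487+668=3642
…
a_13=1:  p_13=1·368986+99455=468441,  q_13=1·19029+5129=24158
a_14=1:  p_14=1·468441+368986=837427,  q_14=1·24158+19029=43187
a_15=2:  p_15=2·837427+468441=2143295,  q_15=2·43187+24158=110532
→ (2143295, 110532).  Check: 2143295²=4593713457025, 376·110532²=4593713457024, difference 1.
(x_2, y_2) = (2143295·2143295 + 376·110532·110532, 2143295·110532 + 110532·2143295) = (9187426914049, 473805365880)
(x_3, y_3) = (2143295·9187426914049 + 376·110532·473805365880, 2143295·473805365880 + 110532·9187426914049) = (39382732335491159615, 2031009343327438668)
(x_4, y_4) = (2143295·39382732335491159615 + 376·110532·2031009343327438668, 2143295·2031009343327438668 + 110532·39382732335491159615) = (168817626601983862467148801, 8706104341013491514496240)

2143295 110532
9187426914049 473805365880
39382732335491159615 2031009343327438668
168817626601983862467148801 8706104341013491514496240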